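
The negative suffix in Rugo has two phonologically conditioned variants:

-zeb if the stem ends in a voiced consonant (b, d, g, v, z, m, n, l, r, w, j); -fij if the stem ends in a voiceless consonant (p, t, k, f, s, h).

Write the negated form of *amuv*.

*amuv*: final consonant = /v/, voiced → -zeb → *amuvzeb*.

amuvzeb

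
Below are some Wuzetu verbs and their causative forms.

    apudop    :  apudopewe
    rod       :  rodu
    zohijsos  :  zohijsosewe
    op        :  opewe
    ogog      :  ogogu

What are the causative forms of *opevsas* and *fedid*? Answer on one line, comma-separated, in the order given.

opevsasewe, fedidu

The suffix is conditioned by the final consonant: -ewe when the stem ends in a voiceless consonant (*apudop*, *zohijsos*, *op*); -u when the stem ends in a voiced consonant (*rod*, *ogog*).
The final consonant of *opevsas* is /s/, which is voiceless, so the suffix is -ewe, giving *opevsasewe*.
*fedid* — final consonant /d/ (voiced) → -u → *fedidu*.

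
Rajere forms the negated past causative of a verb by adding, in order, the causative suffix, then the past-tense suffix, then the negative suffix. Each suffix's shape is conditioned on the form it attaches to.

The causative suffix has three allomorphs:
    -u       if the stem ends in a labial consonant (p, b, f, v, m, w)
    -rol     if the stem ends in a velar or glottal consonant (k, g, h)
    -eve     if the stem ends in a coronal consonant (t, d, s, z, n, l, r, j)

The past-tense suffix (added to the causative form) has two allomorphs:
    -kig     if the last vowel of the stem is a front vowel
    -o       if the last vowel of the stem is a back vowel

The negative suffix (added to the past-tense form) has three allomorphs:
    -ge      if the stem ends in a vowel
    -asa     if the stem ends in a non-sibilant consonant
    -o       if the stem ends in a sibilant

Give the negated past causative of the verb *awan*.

Since the final consonant of *awan* is /n/ (coronal), it takes -eve, giving *awaneve*.
Since the last vowel of the causative form *awaneve* is /e/ (a front vowel), it takes -kig, giving *awanevekig*.
The past-tense form *awanevekig* — final sound /g/ (a non-sibilant consonant) → -asa → *awanevekigasa*.

awanevekigasa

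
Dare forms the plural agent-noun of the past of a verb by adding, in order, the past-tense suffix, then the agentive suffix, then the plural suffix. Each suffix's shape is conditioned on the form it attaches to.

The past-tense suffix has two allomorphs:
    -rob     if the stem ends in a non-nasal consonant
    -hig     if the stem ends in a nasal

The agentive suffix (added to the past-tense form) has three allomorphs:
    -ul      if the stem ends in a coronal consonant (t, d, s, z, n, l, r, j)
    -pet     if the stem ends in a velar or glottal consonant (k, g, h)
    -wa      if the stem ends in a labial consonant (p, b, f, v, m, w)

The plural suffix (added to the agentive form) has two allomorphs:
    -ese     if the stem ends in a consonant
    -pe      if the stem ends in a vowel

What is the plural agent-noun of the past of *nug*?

nugrobwape

*nug*: final consonant = /g/, non-nasal → -rob → *nugrob*.
The final consonant of the past-tense form *nugrob* is /b/, which is labial, so the agentive suffix is -wa, giving *nugrobwa*.
The agentive form *nugrobwa*: final sound = /a/, a vowel → -pe → *nugrobwape*.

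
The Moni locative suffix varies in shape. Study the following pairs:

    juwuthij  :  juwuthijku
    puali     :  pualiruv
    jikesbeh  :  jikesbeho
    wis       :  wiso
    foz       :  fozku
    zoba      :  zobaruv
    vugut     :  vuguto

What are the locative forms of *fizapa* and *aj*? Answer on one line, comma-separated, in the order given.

The alternation tracks the final sound of the stem — -o when the stem ends in a voiceless consonant (*jikesbeh*, *wis*, *vugut*); -ku when the stem ends in a voiced consonant (*juwuthij*, *foz*); -ruv when the stem ends in a vowel (*puali*, *zoba*).
The final sound of *fizapa* is /a/, which is a vowel, so the suffix is -ruv, giving *fizaparuv*.
Since the final sound of *aj* is /j/ (a voiced consonant), it takes -ku, giving *ajku*.

fizaparuv, ajku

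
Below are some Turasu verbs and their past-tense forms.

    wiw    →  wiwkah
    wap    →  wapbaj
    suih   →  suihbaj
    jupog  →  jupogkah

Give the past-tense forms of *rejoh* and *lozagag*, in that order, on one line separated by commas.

Looking at the final consonant of each stem: -baj when the stem ends in a voiceless consonant (*wap*, *suih*); -kah when the stem ends in a voiced consonant (*wiw*, *jupog*).
*rejoh*: final consonant = /h/, voiceless → -baj → *rejohbaj*.
Since the final consonant of *lozagag* is /g/ (voiced), it takes -kah, giving *lozagagkah*.

rejohbaj, lozagagkah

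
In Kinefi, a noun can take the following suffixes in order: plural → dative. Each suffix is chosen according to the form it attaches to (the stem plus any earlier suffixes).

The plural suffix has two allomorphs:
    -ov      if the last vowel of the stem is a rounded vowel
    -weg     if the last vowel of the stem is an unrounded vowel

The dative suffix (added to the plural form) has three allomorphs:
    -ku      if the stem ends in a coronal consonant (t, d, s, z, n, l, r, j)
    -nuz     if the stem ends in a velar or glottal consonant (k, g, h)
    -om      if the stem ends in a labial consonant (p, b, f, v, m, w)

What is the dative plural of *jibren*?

*jibren* — last vowel /e/ (an unrounded vowel) → -weg → *jibrenweg*.
Since the final consonant of the plural form *jibrenweg* is /g/ (velar/glottal), it takes -nuz, giving *jibrenwegnuz*.

jibrenwegnuz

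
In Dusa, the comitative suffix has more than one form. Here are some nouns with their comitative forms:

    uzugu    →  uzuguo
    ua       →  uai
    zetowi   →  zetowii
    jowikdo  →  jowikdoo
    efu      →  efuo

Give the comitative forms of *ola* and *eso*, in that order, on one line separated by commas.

The suffix is conditioned by the last vowel: -o when the last vowel of the stem is a rounded vowel (*uzugu*, *jowikdo*, *efu*); -i when the last vowel of the stem is an unrounded vowel (*ua*, *zetowi*).
*ola*: last vowel = /a/, an unrounded vowel → -i → *olai*.
The last vowel of *eso* is /o/, which is a rounded vowel, so the suffix is -o, giving *esoo*.

olai, esoo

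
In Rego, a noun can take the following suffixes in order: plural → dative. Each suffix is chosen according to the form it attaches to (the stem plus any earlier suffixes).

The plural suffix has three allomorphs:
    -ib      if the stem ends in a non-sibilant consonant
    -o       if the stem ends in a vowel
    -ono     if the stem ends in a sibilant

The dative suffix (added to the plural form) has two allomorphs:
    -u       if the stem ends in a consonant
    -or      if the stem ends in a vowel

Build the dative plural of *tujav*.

tujavibu

*tujav*: final sound = /v/, a non-sibilant consonant → -ib → *tujavib*.
The plural form *tujavib*: final sound = /b/, a consonant → -u → *tujavibu*.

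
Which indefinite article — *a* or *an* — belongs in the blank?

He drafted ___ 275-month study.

The indefinite article is chosen by the initial *sound* of the following word, not its spelling.
The number *275* is spoken "two hundred …", beginning with /tuː/ — a consonant sound.
So the article is *a*: He drafted a 275-month study.

a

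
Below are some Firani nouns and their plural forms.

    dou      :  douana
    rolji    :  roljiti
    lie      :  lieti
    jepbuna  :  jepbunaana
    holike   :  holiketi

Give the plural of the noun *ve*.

veti

Looking at the last vowel of each stem: -ti when the last vowel of the stem is a front vowel (*rolji*, *lie*, *holike*); -ana when the last vowel of the stem is a back vowel (*dou*, *jepbuna*).
*ve* — last vowel /e/ (a front vowel) → -ti → *veti*.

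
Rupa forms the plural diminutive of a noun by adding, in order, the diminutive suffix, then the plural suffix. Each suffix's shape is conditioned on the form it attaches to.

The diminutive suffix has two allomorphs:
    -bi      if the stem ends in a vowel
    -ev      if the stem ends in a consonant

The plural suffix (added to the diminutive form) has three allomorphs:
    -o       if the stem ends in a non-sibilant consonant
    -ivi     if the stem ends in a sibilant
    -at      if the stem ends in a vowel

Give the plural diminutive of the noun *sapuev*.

sapuevevo

Since the final sound of *sapuev* is /v/ (a consonant), it takes -ev, giving *sapuevev*.
The final sound of the diminutive form *sapuevev* is /v/, which is a non-sibilant consonant, so the plural suffix is -o, giving *sapuevevo*.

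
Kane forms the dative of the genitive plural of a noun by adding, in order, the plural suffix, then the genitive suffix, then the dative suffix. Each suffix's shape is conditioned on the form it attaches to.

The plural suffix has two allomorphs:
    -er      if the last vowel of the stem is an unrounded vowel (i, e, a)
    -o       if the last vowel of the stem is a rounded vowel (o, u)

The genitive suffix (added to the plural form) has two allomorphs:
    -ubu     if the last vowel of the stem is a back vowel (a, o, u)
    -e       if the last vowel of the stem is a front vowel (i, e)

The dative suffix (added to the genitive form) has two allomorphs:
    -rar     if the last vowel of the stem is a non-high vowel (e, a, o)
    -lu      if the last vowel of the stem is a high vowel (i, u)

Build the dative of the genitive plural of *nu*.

The last vowel of *nu* is /u/, which is a rounded vowel, so the plural suffix is -o, giving *nuo*.
The plural form *nuo* — last vowel /o/ (a back vowel) → -ubu → *nuoubu*.
Since the last vowel of the genitive form *nuoubu* is /u/ (a high vowel), it takes -lu, giving *nuoubulu*.

nuoubulu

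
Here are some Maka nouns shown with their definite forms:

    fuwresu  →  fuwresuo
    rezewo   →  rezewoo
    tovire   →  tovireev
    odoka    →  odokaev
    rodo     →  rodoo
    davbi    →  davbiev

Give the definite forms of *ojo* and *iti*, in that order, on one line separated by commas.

The pattern is rounding harmony: -o when the last vowel of the stem is a rounded vowel (*fuwresu*, *rezewo*, *rodo*); -ev when the last vowel of the stem is an unrounded vowel (*tovire*, *odoka*, *davbi*).
*ojo* — last vowel /o/ (a rounded vowel) → -o → *ojoo*.
Since the last vowel of *iti* is /i/ (an unrounded vowel), it takes -ev, giving *itiev*.

ojoo, itiev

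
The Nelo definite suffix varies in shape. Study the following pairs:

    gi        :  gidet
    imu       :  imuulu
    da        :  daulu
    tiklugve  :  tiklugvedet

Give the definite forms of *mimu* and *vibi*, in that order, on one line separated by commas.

The suffix is conditioned by the last vowel: -det when the last vowel of the stem is a front vowel (*gi*, *tiklugve*); -ulu when the last vowel of the stem is a back vowel (*imu*, *da*).
Since the last vowel of *mimu* is /u/ (a back vowel), it takes -ulu, giving *mimuulu*.
*vibi* — last vowel /i/ (a front vowel) → -det → *vibidet*.

mimuulu, vibidet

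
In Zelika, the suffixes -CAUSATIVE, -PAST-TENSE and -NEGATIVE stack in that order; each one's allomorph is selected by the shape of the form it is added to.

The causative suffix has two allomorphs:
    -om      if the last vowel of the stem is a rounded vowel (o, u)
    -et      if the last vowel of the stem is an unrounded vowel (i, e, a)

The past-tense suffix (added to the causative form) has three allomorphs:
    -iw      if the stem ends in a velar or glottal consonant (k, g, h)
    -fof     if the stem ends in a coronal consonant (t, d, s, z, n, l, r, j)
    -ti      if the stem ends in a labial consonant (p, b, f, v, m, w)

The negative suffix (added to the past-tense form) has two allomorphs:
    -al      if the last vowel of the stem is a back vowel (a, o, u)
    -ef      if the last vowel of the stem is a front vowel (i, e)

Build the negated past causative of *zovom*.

The last vowel of *zovom* is /o/, which is a rounded vowel, so the causative suffix is -om, giving *zovomom*.
The causative form *zovomom* — final consonant /m/ (labial) → -ti → *zovomomti*.
The past-tense form *zovomomti*: last vowel = /i/, a front vowel → -ef → *zovomomtief*.

zovomomtief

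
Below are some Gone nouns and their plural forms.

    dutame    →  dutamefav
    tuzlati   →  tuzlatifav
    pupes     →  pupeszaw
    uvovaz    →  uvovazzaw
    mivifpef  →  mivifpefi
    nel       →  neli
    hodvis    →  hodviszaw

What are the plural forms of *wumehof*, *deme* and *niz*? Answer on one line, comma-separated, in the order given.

The suffix is conditioned by the final sound: -zaw when the stem ends in a sibilant (*pupes*, *uvovaz*, *hodvis*); -i when the stem ends in a non-sibilant consonant (*mivifpef*, *nel*); -fav when the stem ends in a vowel (*dutame*, *tuzlati*).
*wumehof*: final sound = /f/, a non-sibilant consonant → -i → *wumehofi*.
*deme* — final sound /e/ (a vowel) → -fav → *demefav*.
Since the final sound of *niz* is /z/ (a sibilant), it takes -zaw, giving *nizzaw*.

wumehofi, demefav, nizzaw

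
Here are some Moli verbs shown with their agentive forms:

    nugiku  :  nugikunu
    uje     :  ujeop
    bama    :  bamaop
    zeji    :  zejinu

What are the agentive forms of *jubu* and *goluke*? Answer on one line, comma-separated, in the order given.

jubunu, golukeop

The suffix is conditioned by the last vowel: -nu when the last vowel of the stem is a high vowel (*nugiku*, *zeji*); -op when the last vowel of the stem is a non-high vowel (*uje*, *bama*).
*jubu*: last vowel = /u/, a high vowel → -nu → *jubunu*.
*goluke*: last vowel = /e/, a non-high vowel → -op → *golukeop*.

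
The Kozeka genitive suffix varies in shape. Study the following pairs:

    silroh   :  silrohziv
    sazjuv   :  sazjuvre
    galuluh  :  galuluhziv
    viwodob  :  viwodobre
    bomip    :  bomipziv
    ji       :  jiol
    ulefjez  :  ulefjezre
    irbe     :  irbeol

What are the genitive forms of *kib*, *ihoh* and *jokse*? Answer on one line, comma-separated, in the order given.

The suffix is conditioned by the final sound: -ziv when the stem ends in a voiceless consonant (*silroh*, *galuluh*, *bomip*); -re when the stem ends in a voiced consonant (*sazjuv*, *viwodob*, *ulefjez*); -ol when the stem ends in a vowel (*ji*, *irbe*).
*kib*: final sound = /b/, a voiced consonant → -re → *kibre*.
Since the final sound of *ihoh* is /h/ (a voiceless consonant), it takes -ziv, giving *ihohziv*.
*jokse* — final sound /e/ (a vowel) → -ol → *jokseol*.

kibre, ihohziv, jokseol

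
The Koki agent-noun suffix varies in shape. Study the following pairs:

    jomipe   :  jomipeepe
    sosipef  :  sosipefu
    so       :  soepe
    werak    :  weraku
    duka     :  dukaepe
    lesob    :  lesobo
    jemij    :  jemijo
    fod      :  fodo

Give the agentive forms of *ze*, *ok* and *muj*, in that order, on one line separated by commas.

The pattern is voicing of the final sound: -u when the stem ends in a voiceless consonant (*sosipef*, *werak*); -o when the stem ends in a voiced consonant (*lesob*, *jemij*, *fod*); -epe when the stem ends in a vowel (*jomipe*, *so*, *duka*).
*ze*: final sound = /e/, a vowel → -epe → *zeepe*.
Since the final sound of *ok* is /k/ (a voiceless consonant), it takes -u, giving *oku*.
*muj*: final sound = /j/, a voiced consonant → -o → *mujo*.

zeepe, oku, mujo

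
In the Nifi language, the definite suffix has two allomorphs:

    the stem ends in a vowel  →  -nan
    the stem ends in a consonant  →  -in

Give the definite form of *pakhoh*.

pakhohin

*pakhoh* — final sound /h/ (a consonant) → -in → *pakhohin*.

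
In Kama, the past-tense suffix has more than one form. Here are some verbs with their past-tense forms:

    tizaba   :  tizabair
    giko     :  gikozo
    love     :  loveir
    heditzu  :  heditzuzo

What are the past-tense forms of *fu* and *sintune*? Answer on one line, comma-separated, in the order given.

The pattern is rounding harmony: -zo when the last vowel of the stem is a rounded vowel (*giko*, *heditzu*); -ir when the last vowel of the stem is an unrounded vowel (*tizaba*, *love*).
*fu* — last vowel /u/ (a rounded vowel) → -zo → *fuzo*.
Since the last vowel of *sintune* is /e/ (an unrounded vowel), it takes -ir, giving *sintuneir*.

fuzo, sintuneir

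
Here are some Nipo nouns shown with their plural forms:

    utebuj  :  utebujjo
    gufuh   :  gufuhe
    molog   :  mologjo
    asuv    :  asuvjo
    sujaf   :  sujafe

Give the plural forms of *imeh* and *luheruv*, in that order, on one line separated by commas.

The pattern is voicing of the final consonant: -e when the stem ends in a voiceless consonant (*gufuh*, *sujaf*); -jo when the stem ends in a voiced consonant (*utebuj*, *molog*, *asuv*).
*imeh* — final consonant /h/ (voiceless) → -e → *imehe*.
Since the final consonant of *luheruv* is /v/ (voiced), it takes -jo, giving *luheruvjo*.

imehe, luheruvjo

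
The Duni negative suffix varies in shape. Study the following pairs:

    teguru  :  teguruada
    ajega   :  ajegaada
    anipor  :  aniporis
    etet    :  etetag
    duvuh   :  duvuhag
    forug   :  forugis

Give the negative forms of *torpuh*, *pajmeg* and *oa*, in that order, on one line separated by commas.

The alternation tracks the final sound of the stem — -ag when the stem ends in a voiceless consonant (*etet*, *duvuh*); -is when the stem ends in a voiced consonant (*anipor*, *forug*); -ada when the stem ends in a vowel (*teguru*, *ajega*).
The final sound of *torpuh* is /h/, which is a voiceless consonant, so the suffix is -ag, giving *torpuhag*.
*pajmeg* — final sound /g/ (a voiced consonant) → -is → *pajmegis*.
*oa*: final sound = /a/, a vowel → -ada → *oaada*.

torpuhag, pajmegis, oaada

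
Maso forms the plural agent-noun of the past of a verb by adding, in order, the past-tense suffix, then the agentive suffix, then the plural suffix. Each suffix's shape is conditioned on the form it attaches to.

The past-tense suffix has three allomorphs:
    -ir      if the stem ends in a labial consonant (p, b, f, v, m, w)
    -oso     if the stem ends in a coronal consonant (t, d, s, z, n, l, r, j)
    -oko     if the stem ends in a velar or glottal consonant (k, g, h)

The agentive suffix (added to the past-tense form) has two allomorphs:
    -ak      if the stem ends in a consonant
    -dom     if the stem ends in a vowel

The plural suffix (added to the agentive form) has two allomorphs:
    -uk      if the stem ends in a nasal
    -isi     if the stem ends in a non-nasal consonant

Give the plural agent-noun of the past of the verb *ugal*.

ugalosodomuk

Since the final consonant of *ugal* is /l/ (coronal), it takes -oso, giving *ugaloso*.
The past-tense form *ugaloso*: final sound = /o/, a vowel → -dom → *ugalosodom*.
The final consonant of the agentive form *ugalosodom* is /m/, which is a nasal, so the plural suffix is -uk, giving *ugalosodomuk*.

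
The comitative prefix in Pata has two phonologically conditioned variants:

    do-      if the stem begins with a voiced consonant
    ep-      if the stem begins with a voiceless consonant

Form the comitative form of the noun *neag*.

doneag

The first consonant of *neag* is /n/, which is voiced, so the prefix is do-, giving *doneag*.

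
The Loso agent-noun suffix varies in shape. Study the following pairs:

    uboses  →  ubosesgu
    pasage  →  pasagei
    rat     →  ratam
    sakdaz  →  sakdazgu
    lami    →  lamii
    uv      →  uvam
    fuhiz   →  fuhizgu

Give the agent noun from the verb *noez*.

noezgu

The alternation tracks the final sound of the stem — -gu when the stem ends in a sibilant (*uboses*, *sakdaz*, *fuhiz*); -am when the stem ends in a non-sibilant consonant (*rat*, *uv*); -i when the stem ends in a vowel (*pasage*, *lami*).
*noez*: final sound = /z/, a sibilant → -gu → *noezgu*.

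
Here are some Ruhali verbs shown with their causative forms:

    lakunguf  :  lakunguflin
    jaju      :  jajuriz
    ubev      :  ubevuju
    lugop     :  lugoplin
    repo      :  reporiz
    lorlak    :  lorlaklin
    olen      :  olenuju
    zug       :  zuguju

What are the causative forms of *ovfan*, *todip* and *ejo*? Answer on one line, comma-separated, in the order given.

ovfanuju, todiplin, ejoriz

The pattern is voicing of the final sound: -lin when the stem ends in a voiceless consonant (*lakunguf*, *lugop*, *lorlak*); -uju when the stem ends in a voiced consonant (*ubev*, *olen*, *zug*); -riz when the stem ends in a vowel (*jaju*, *repo*).
*ovfan*: final sound = /n/, a voiced consonant → -uju → *ovfanuju*.
The final sound of *todip* is /p/, which is a voiceless consonant, so the suffix is -lin, giving *todiplin*.
*ejo*: final sound = /o/, a vowel → -riz → *ejoriz*.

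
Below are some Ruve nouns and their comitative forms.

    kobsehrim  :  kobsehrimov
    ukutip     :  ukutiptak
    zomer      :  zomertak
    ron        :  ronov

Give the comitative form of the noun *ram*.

The pattern is nasality of the final consonant: -ov when the stem ends in a nasal (*kobsehrim*, *ron*); -tak when the stem ends in a non-nasal consonant (*ukutip*, *zomer*).
*ram*: final consonant = /m/, a nasal → -ov → *ramov*.

ramov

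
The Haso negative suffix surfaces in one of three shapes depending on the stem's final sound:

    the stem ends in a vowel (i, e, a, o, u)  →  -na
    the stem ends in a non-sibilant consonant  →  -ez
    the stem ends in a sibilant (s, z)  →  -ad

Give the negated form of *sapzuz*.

*sapzuz*: final sound = /z/, a sibilant → -ad → *sapzuzad*.

sapzuzad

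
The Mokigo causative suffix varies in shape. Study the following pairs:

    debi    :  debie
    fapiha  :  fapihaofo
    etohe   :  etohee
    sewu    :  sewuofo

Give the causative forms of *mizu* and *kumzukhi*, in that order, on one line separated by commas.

Looking at the last vowel of each stem: -e when the last vowel of the stem is a front vowel (*debi*, *etohe*); -ofo when the last vowel of the stem is a back vowel (*fapiha*, *sewu*).
*mizu*: last vowel = /u/, a back vowel → -ofo → *mizuofo*.
Since the last vowel of *kumzukhi* is /i/ (a front vowel), it takes -e, giving *kumzukhie*.

mizuofo, kumzukhie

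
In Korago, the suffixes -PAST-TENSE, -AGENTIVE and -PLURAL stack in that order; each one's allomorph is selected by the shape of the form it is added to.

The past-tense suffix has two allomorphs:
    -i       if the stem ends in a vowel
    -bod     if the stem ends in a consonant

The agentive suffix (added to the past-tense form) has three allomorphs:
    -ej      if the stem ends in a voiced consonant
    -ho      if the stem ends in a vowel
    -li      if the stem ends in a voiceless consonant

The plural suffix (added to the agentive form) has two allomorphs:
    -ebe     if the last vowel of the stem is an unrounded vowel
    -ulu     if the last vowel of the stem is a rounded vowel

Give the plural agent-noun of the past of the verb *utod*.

utodbodejebe

Since the final sound of *utod* is /d/ (a consonant), it takes -bod, giving *utodbod*.
The past-tense form *utodbod* — final sound /d/ (a voiced consonant) → -ej → *utodbodej*.
The last vowel of the agentive form *utodbodej* is /e/, which is an unrounded vowel, so the plural suffix is -ebe, giving *utodbodejebe*.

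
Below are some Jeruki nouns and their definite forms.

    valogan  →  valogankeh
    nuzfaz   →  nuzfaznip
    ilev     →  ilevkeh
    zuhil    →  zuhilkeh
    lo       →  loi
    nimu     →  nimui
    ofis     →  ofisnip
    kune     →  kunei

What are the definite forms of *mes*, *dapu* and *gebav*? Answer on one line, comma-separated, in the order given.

Looking at the final sound of each stem: -nip when the stem ends in a sibilant (*nuzfaz*, *ofis*); -keh when the stem ends in a non-sibilant consonant (*valogan*, *ilev*, *zuhil*); -i when the stem ends in a vowel (*lo*, *nimu*, *kune*).
Since the final sound of *mes* is /s/ (a sibilant), it takes -nip, giving *mesnip*.
The final sound of *dapu* is /u/, which is a vowel, so the suffix is -i, giving *dapui*.
*gebav*: final sound = /v/, a non-sibilant consonant → -keh → *gebavkeh*.

mesnip, dapui, gebavkeh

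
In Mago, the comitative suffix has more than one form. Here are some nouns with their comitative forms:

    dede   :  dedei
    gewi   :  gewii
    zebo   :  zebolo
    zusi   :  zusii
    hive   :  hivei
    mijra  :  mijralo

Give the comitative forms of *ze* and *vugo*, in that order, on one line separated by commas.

The suffix is conditioned by the last vowel: -i when the last vowel of the stem is a front vowel (*dede*, *gewi*, *zusi*, *hive*); -lo when the last vowel of the stem is a back vowel (*zebo*, *mijra*).
Since the last vowel of *ze* is /e/ (a front vowel), it takes -i, giving *zei*.
The last vowel of *vugo* is /o/, which is a back vowel, so the suffix is -lo, giving *vugolo*.

zei, vugolo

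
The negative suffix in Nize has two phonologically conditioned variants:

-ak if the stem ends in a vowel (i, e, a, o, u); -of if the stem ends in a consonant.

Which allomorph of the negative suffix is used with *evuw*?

*evuw* — final sound /w/ (a consonant) → -of.

-of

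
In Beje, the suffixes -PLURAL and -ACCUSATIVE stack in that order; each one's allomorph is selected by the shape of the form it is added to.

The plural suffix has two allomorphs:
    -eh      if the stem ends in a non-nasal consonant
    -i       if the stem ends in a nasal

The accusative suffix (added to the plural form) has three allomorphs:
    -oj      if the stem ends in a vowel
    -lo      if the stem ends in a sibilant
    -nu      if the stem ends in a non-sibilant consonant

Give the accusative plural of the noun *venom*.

venomioj

*venom*: final consonant = /m/, a nasal → -i → *venomi*.
The plural form *venomi*: final sound = /i/, a vowel → -oj → *venomioj*.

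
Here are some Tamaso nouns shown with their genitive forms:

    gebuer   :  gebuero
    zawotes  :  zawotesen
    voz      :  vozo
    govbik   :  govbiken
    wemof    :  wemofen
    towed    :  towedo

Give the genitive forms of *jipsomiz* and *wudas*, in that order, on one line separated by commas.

Looking at the final consonant of each stem: -en when the stem ends in a voiceless consonant (*zawotes*, *govbik*, *wemof*); -o when the stem ends in a voiced consonant (*gebuer*, *voz*, *towed*).
The final consonant of *jipsomiz* is /z/, which is voiced, so the suffix is -o, giving *jipsomizo*.
*wudas*: final consonant = /s/, voiceless → -en → *wudasen*.

jipsomizo, wudasen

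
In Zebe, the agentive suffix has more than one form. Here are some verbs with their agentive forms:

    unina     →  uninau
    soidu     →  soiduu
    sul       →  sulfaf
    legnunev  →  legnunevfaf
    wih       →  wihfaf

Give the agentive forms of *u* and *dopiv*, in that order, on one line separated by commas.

The alternation tracks the final sound of the stem — -faf when the stem ends in a consonant (*sul*, *legnunev*, *wih*); -u when the stem ends in a vowel (*unina*, *soidu*).
Since the final sound of *u* is /u/ (a vowel), it takes -u, giving *uu*.
*dopiv*: final sound = /v/, a consonant → -faf → *dopivfaf*.

uu, dopivfaf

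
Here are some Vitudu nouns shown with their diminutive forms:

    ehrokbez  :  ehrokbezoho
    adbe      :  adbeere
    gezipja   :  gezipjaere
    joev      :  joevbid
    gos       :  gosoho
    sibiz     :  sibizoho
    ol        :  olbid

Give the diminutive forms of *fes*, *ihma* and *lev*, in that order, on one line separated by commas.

fesoho, ihmaere, levbid

Looking at the final sound of each stem: -oho when the stem ends in a sibilant (*ehrokbez*, *gos*, *sibiz*); -bid when the stem ends in a non-sibilant consonant (*joev*, *ol*); -ere when the stem ends in a vowel (*adbe*, *gezipja*).
*fes*: final sound = /s/, a sibilant → -oho → *fesoho*.
Since the final sound of *ihma* is /a/ (a vowel), it takes -ere, giving *ihmaere*.
The final sound of *lev* is /v/, which is a non-sibilant consonant, so the suffix is -bid, giving *levbid*.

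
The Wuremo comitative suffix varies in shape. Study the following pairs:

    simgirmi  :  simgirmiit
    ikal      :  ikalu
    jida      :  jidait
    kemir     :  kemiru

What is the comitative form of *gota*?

gotait

The alternation tracks the final sound of the stem — -u when the stem ends in a consonant (*ikal*, *kemir*); -it when the stem ends in a vowel (*simgirmi*, *jida*).
Since the final sound of *gota* is /a/ (a vowel), it takes -it, giving *gotait*.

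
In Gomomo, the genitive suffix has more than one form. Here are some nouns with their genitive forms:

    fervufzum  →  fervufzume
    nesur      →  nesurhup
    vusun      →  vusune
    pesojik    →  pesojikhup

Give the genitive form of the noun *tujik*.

The suffix is conditioned by the final consonant: -e when the stem ends in a nasal (*fervufzum*, *vusun*); -hup when the stem ends in a non-nasal consonant (*nesur*, *pesojik*).
Since the final consonant of *tujik* is /k/ (non-nasal), it takes -hup, giving *tujikhup*.

tujikhup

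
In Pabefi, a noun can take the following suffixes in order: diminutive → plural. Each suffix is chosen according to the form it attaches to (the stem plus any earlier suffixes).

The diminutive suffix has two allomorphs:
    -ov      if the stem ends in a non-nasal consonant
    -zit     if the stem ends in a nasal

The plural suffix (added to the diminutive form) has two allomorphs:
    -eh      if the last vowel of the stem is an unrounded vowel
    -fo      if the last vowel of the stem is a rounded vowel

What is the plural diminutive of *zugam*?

zugamziteh

*zugam*: final consonant = /m/, a nasal → -zit → *zugamzit*.
The diminutive form *zugamzit* — last vowel /i/ (an unrounded vowel) → -eh → *zugamziteh*.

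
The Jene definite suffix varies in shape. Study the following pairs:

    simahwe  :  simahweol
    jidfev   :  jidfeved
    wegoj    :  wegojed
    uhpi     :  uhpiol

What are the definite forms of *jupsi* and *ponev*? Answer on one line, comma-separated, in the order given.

jupsiol, poneved

The suffix is conditioned by the final sound: -ed when the stem ends in a consonant (*jidfev*, *wegoj*); -ol when the stem ends in a vowel (*simahwe*, *uhpi*).
The final sound of *jupsi* is /i/, which is a vowel, so the suffix is -ol, giving *jupsiol*.
*ponev*: final sound = /v/, a consonant → -ed → *poneved*.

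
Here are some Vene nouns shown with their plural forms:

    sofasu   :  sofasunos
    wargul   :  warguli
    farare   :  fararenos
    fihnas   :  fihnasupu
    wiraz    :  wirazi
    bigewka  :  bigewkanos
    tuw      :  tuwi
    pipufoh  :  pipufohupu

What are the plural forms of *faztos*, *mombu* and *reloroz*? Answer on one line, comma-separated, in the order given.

faztosupu, mombunos, relorozi

The suffix is conditioned by the final sound: -upu when the stem ends in a voiceless consonant (*fihnas*, *pipufoh*); -i when the stem ends in a voiced consonant (*wargul*, *wiraz*, *tuw*); -nos when the stem ends in a vowel (*sofasu*, *farare*, *bigewka*).
Since the final sound of *faztos* is /s/ (a voiceless consonant), it takes -upu, giving *faztosupu*.
Since the final sound of *mombu* is /u/ (a vowel), it takes -nos, giving *mombunos*.
*reloroz*: final sound = /z/, a voiced consonant → -i → *relorozi*.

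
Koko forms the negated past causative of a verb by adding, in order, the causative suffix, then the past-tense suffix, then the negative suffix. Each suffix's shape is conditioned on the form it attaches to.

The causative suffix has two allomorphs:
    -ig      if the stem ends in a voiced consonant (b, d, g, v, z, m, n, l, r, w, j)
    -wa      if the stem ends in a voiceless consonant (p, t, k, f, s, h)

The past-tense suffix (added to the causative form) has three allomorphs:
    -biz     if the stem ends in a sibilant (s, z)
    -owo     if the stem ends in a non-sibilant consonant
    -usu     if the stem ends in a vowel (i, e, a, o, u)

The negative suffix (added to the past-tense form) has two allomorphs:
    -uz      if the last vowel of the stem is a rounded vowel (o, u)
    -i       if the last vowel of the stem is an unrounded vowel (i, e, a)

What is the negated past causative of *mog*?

Since the final consonant of *mog* is /g/ (voiced), it takes -ig, giving *mogig*.
Since the final sound of the causative form *mogig* is /g/ (a non-sibilant consonant), it takes -owo, giving *mogigowo*.
The last vowel of the past-tense form *mogigowo* is /o/, which is a rounded vowel, so the negative suffix is -uz, giving *mogigowouz*.

mogigowouz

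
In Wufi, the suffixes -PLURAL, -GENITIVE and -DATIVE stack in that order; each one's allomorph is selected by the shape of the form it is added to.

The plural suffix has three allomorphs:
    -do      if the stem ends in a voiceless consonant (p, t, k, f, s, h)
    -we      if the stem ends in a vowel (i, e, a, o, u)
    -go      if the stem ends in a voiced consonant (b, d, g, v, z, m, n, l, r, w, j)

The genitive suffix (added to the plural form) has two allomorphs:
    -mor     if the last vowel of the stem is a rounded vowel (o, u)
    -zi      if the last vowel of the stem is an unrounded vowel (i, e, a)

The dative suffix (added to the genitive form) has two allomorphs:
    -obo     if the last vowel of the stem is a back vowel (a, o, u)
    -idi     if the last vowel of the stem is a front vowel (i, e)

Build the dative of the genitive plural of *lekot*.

lekotdomorobo

Since the final sound of *lekot* is /t/ (a voiceless consonant), it takes -do, giving *lekotdo*.
The plural form *lekotdo* — last vowel /o/ (a rounded vowel) → -mor → *lekotdomor*.
The last vowel of the genitive form *lekotdomor* is /o/, which is a back vowel, so the dative suffix is -obo, giving *lekotdomorobo*.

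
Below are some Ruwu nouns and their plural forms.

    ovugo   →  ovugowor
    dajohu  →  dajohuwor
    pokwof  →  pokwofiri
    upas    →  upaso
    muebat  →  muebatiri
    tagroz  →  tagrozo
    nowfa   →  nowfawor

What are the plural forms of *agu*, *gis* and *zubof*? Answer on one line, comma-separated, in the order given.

The alternation tracks the final sound of the stem — -o when the stem ends in a sibilant (*upas*, *tagroz*); -iri when the stem ends in a non-sibilant consonant (*pokwof*, *muebat*); -wor when the stem ends in a vowel (*ovugo*, *dajohu*, *nowfa*).
Since the final sound of *agu* is /u/ (a vowel), it takes -wor, giving *aguwor*.
Since the final sound of *gis* is /s/ (a sibilant), it takes -o, giving *giso*.
*zubof* — final sound /f/ (a non-sibilant consonant) → -iri → *zubofiri*.

aguwor, giso, zubofiri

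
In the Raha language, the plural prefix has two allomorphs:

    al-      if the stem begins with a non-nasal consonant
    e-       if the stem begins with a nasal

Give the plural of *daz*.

*daz* — first consonant /d/ (non-nasal) → al- → *aldaz*.

aldaz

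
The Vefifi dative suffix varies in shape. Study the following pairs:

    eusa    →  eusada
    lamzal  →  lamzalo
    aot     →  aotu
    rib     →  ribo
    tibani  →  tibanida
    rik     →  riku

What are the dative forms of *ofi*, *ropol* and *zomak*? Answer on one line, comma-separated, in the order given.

ofida, ropolo, zomaku

The suffix is conditioned by the final sound: -u when the stem ends in a voiceless consonant (*aot*, *rik*); -o when the stem ends in a voiced consonant (*lamzal*, *rib*); -da when the stem ends in a vowel (*eusa*, *tibani*).
*ofi*: final sound = /i/, a vowel → -da → *ofida*.
Since the final sound of *ropol* is /l/ (a voiced consonant), it takes -o, giving *ropolo*.
*zomak* — final sound /k/ (a voiceless consonant) → -u → *zomaku*.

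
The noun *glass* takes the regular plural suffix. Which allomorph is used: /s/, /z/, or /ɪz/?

The stem *glass* ends in a sibilant (/s, z, ʃ, ʒ, tʃ, dʒ/).
The plural suffix surfaces as /ɪz/ after sibilants, /s/ after other voiceless consonants, and /z/ after other voiced sounds.
So the plural -s on *glass* is pronounced /ɪz/.

/ɪz/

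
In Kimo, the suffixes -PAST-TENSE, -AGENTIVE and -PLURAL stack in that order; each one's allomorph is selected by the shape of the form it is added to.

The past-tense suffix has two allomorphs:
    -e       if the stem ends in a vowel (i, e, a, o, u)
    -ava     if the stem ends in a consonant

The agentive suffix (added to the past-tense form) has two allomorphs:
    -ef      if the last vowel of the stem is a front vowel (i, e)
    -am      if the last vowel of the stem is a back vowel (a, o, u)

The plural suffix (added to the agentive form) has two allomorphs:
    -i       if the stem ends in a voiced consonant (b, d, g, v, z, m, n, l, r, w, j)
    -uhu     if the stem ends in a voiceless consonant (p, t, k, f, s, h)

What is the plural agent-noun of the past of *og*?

Since the final sound of *og* is /g/ (a consonant), it takes -ava, giving *ogava*.
The past-tense form *ogava*: last vowel = /a/, a back vowel → -am → *ogavaam*.
Since the final consonant of the agentive form *ogavaam* is /m/ (voiced), it takes -i, giving *ogavaami*.

ogavaami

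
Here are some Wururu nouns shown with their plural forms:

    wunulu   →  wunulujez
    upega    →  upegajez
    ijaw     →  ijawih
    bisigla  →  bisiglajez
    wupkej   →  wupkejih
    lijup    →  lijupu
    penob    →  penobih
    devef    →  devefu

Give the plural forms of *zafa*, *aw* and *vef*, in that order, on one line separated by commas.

zafajez, awih, vefu

Looking at the final sound of each stem: -u when the stem ends in a voiceless consonant (*lijup*, *devef*); -ih when the stem ends in a voiced consonant (*ijaw*, *wupkej*, *penob*); -jez when the stem ends in a vowel (*wunulu*, *upega*, *bisigla*).
*zafa*: final sound = /a/, a vowel → -jez → *zafajez*.
The final sound of *aw* is /w/, which is a voiced consonant, so the suffix is -ih, giving *awih*.
The final sound of *vef* is /f/, which is a voiceless consonant, so the suffix is -u, giving *vefu*.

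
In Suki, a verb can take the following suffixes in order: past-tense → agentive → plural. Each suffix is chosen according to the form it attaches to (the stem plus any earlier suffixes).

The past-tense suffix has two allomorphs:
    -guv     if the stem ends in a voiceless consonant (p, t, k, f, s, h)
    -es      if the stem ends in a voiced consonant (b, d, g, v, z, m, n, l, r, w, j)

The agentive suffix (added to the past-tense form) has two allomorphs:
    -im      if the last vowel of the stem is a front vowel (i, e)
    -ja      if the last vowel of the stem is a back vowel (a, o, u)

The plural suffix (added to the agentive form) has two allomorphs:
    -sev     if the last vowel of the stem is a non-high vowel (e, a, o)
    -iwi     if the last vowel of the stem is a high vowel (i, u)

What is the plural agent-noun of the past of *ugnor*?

*ugnor* — final consonant /r/ (voiced) → -es → *ugnores*.
Since the last vowel of the past-tense form *ugnores* is /e/ (a front vowel), it takes -im, giving *ugnoresim*.
The last vowel of the agentive form *ugnoresim* is /i/, which is a high vowel, so the plural suffix is -iwi, giving *ugnoresimiwi*.

ugnoresimiwi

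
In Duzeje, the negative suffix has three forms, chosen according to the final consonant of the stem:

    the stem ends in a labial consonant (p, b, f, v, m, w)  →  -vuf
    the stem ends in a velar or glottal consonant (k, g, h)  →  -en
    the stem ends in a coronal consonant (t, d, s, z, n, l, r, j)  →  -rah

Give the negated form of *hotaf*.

Since the final consonant of *hotaf* is /f/ (labial), it takes -vuf, giving *hotafvuf*.

hotafvuf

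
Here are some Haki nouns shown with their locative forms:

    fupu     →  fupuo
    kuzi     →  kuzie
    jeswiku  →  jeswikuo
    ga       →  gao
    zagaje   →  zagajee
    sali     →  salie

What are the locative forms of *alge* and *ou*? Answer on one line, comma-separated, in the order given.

The pattern is front/back vowel harmony: -e when the last vowel of the stem is a front vowel (*kuzi*, *zagaje*, *sali*); -o when the last vowel of the stem is a back vowel (*fupu*, *jeswiku*, *ga*).
*alge*: last vowel = /e/, a front vowel → -e → *algee*.
The last vowel of *ou* is /u/, which is a back vowel, so the suffix is -o, giving *ouo*.

algee, ouo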